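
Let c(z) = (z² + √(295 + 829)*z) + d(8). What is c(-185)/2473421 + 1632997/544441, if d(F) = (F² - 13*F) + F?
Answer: 4057705143850/1346631802661 - 370*√281/2473421 ≈ 3.0107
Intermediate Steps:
d(F) = F² - 12*F
c(z) = -32 + z² + 2*z*√281 (c(z) = (z² + √(295 + 829)*z) + 8*(-12 + 8) = (z² + √1124*z) + 8*(-4) = (z² + (2*√281)*z) - 32 = (z² + 2*z*√281) - 32 = -32 + z² + 2*z*√281)
c(-185)/2473421 + 1632997/544441 = (-32 + (-185)² + 2*(-185)*√281)/2473421 + 1632997/544441 = (-32 + 34225 - 370*√281)*(1/2473421) + 1632997*(1/544441) = (34193 - 370*√281)*(1/2473421) + 1632997/544441 = (34193/2473421 - 370*√281/2473421) + 1632997/544441 = 4057705143850/1346631802661 - 370*√281/2473421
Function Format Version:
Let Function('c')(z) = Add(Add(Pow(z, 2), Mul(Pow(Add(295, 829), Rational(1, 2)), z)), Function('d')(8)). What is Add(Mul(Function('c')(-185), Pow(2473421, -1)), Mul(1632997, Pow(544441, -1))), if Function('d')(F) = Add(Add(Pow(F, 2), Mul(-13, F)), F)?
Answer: Add(Rational(4057705143850, 1346631802661), Mul(Rational(-370, 2473421), Pow(281, Rational(1, 2)))) ≈ 3.0107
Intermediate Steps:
Function('d')(F) = Add(Pow(F, 2), Mul(-12, F))
Function('c')(z) = Add(-32, Pow(z, 2), Mul(2, z, Pow(281, Rational(1, 2)))) (Function('c')(z) = Add(Add(Pow(z, 2), Mul(Pow(Add(295, 829), Rational(1, 2)), z)), Mul(8, Add(-12, 8))) = Add(Add(Pow(z, 2), Mul(Pow(1124, Rational(1, 2)), z)), Mul(8, -4)) = Add(Add(Pow(z, 2), Mul(Mul(2, Pow(281, Rational(1, 2))), z)), -32) = Add(Add(Pow(z, 2), Mul(2, z, Pow(281, Rational(1, 2)))), -32) = Add(-32, Pow(z, 2), Mul(2, z, Pow(281, Rational(1, 2)))))
Add(Mul(Function('c')(-185), Pow(2473421, -1)), Mul(1632997, Pow(544441, -1))) = Add(Mul(Add(-32, Pow(-185, 2), Mul(2, -185, Pow(281, Rational(1, 2)))), Pow(2473421, -1)), Mul(1632997, Pow(544441, -1))) = Add(Mul(Add(-32, 34225, Mul(-370, Pow(281, Rational(1, 2)))), Rational(1, 2473421)), Mul(1632997, Rational(1, 544441))) = Add(Mul(Add(34193, Mul(-370, Pow(281, Rational(1, 2)))), Rational(1, 2473421)), Rational(1632997, 544441)) = Add(Add(Rational(34193, 2473421), Mul(Rational(-370, 2473421), Pow(281, Rational(1, 2)))), Rational(1632997, 544441)) = Add(Rational(4057705143850, 1346631802661), Mul(Rational(-370, 2473421), Pow(281, Rational(1, 2))))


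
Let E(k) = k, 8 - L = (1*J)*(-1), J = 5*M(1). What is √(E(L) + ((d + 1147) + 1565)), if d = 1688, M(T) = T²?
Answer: √4413 ≈ 66.430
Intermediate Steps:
J = 5 (J = 5*1² = 5*1 = 5)
L = 13 (L = 8 - 1*5*(-1) = 8 - 5*(-1) = 8 - 1*(-5) = 8 + 5 = 13)
√(E(L) + ((d + 1147) + 1565)) = √(13 + ((1688 + 1147) + 1565)) = √(13 + (2835 + 1565)) = √(13 + 4400) = √4413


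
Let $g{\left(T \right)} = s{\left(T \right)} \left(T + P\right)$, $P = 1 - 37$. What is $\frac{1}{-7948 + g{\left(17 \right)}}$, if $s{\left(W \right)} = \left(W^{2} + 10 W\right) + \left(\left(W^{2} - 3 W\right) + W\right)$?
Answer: $- \frac{1}{21514} \approx -4.6481 \cdot 10^{-5}$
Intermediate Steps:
$s{\left(W \right)} = 2 W^{2} + 8 W$ ($s{\left(W \right)} = \left(W^{2} + 10 W\right) + \left(W^{2} - 2 W\right) = 2 W^{2} + 8 W$)
$P = -36$ ($P = 1 - 37 = -36$)
$g{\left(T \right)} = 2 T \left(-36 + T\right) \left(4 + T\right)$ ($g{\left(T \right)} = 2 T \left(4 + T\right) \left(T - 36\right) = 2 T \left(4 + T\right) \left(-36 + T\right) = 2 T \left(-36 + T\right) \left(4 + T\right)$)
$\frac{1}{-7948 + g{\left(17 \right)}} = \frac{1}{-7948 + 2 \cdot 17 \left(-36 + 17\right) \left(4 + 17\right)} = \frac{1}{-7948 + 2 \cdot 17 \left(-19\right) 21} = \frac{1}{-7948 - 13566} = \frac{1}{-21514} = - \frac{1}{21514}$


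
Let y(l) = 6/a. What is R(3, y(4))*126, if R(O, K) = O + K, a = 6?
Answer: 504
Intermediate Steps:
y(l) = 1 (y(l) = 6/6 = 6*(1/6) = 1)
R(O, K) = K + O
R(3, y(4))*126 = (1 + 3)*126 = 4*126 = 504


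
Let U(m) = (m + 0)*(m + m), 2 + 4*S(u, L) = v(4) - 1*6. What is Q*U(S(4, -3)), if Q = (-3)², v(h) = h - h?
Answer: 72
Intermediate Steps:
v(h) = 0
S(u, L) = -2 (S(u, L) = -½ + (0 - 1*6)/4 = -½ + (0 - 6)/4 = -½ + (¼)*(-6) = -½ - 3/2 = -2)
U(m) = 2*m² (U(m) = m*(2*m) = 2*m²)
Q = 9
Q*U(S(4, -3)) = 9*(2*(-2)²) = 9*(2*4) = 9*8 = 72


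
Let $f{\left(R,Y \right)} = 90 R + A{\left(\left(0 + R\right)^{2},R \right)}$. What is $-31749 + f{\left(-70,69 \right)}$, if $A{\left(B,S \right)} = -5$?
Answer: $-38054$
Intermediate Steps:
$f{\left(R,Y \right)} = -5 + 90 R$ ($f{\left(R,Y \right)} = 90 R - 5 = -5 + 90 R$)
$-31749 + f{\left(-70,69 \right)} = -31749 + \left(-5 + 90 \left(-70\right)\right) = -31749 - 6305 = -38054$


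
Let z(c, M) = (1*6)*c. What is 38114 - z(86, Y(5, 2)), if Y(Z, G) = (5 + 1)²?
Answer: 37598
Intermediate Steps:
Y(Z, G) = 36 (Y(Z, G) = 6² = 36)
z(c, M) = 6*c
38114 - z(86, Y(5, 2)) = 38114 - 6*86 = 38114 - 1*516 = 38114 - 516 = 37598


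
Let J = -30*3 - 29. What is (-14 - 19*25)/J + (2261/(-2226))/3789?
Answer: 589158641/143383338 ≈ 4.1090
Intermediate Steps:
J = -119 (J = -90 - 29 = -119)
(-14 - 19*25)/J + (2261/(-2226))/3789 = (-14 - 19*25)/(-119) + (2261/(-2226))/3789 = (-14 - 475)*(-1/119) + (2261*(-1/2226))*(1/3789) = -489*(-1/119) - 323/318*1/3789 = 489/119 - 323/1204902 = 589158641/143383338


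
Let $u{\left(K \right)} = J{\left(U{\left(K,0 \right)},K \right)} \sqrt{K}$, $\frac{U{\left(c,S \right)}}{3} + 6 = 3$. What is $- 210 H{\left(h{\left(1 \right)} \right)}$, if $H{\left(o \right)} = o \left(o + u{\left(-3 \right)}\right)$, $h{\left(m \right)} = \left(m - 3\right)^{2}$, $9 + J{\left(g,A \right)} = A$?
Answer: $-3360 + 10080 i \sqrt{3} \approx -3360.0 + 17459.0 i$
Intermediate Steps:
$U{\left(c,S \right)} = -9$ ($U{\left(c,S \right)} = -18 + 3 \cdot 3 = -18 + 9 = -9$)
$J{\left(g,A \right)} = -9 + A$
$u{\left(K \right)} = \sqrt{K} \left(-9 + K\right)$ ($u{\left(K \right)} = \left(-9 + K\right) \sqrt{K} = \sqrt{K} \left(-9 + K\right)$)
$h{\left(m \right)} = \left(-3 + m\right)^{2}$
$H{\left(o \right)} = o \left(o - 12 i \sqrt{3}\right)$ ($H{\left(o \right)} = o \left(o + \sqrt{-3} \left(-9 - 3\right)\right) = o \left(o + i \sqrt{3} \left(-12\right)\right) = o \left(o - 12 i \sqrt{3}\right)$)
$- 210 H{\left(h{\left(1 \right)} \right)} = - 210 \left(-3 + 1\right)^{2} \left(\left(-3 + 1\right)^{2} - 12 i \sqrt{3}\right) = - 210 \left(-2\right)^{2} \left(\left(-2\right)^{2} - 12 i \sqrt{3}\right) = - 210 \cdot 4 \left(4 - 12 i \sqrt{3}\right) = - 210 \left(16 - 48 i \sqrt{3}\right) = -3360 + 10080 i \sqrt{3}$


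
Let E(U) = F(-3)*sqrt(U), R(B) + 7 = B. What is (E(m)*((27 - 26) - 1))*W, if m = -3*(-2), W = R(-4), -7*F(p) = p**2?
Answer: 0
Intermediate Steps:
F(p) = -p**2/7
R(B) = -7 + B
W = -11 (W = -7 - 4 = -11)
m = 6
E(U) = -9*sqrt(U)/7 (E(U) = (-1/7*(-3)**2)*sqrt(U) = (-1/7*9)*sqrt(U) = -9*sqrt(U)/7)
(E(m)*((27 - 26) - 1))*W = ((-9*sqrt(6)/7)*((27 - 26) - 1))*(-11) = ((-9*sqrt(6)/7)*(1 - 1))*(-11) = (-9*sqrt(6)/7*0)*(-11) = 0*(-11) = 0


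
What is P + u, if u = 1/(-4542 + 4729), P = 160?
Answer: 29921/187 ≈ 160.01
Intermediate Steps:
u = 1/187 ≈ 0.0053476
P + u = 160 + 1/187 = 29921/187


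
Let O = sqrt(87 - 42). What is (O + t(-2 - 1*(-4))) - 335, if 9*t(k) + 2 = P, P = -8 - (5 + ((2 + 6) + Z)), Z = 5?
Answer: -3043/9 + 3*sqrt(5) ≈ -331.40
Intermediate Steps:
O = 3*sqrt(5) (O = sqrt(45) = 3*sqrt(5) ≈ 6.7082)
P = -26 (P = -8 - (5 + ((2 + 6) + 5)) = -8 - (5 + (8 + 5)) = -8 - (5 + 13) = -8 - 1*18 = -8 - 18 = -26)
t(k) = -28/9 (t(k) = -2/9 + (1/9)*(-26) = -2/9 - 26/9 = -28/9)
(O + t(-2 - 1*(-4))) - 335 = (3*sqrt(5) - 28/9) - 335 = (-28/9 + 3*sqrt(5)) - 335 = -3043/9 + 3*sqrt(5)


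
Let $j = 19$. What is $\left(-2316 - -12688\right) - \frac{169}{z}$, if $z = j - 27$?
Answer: $\frac{83145}{8} \approx 10393.0$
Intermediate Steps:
$z = -8$ ($z = 19 - 27 = -8$)
$\left(-2316 - -12688\right) - \frac{169}{z} = \left(-2316 - -12688\right) - \frac{169}{-8} = \left(-2316 + 12688\right) - - \frac{169}{8} = 10372 + \frac{169}{8} = \frac{83145}{8}$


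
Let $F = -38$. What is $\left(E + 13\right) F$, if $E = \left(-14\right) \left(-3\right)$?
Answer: $-2090$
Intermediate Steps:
$E = 42$
$\left(E + 13\right) F = \left(42 + 13\right) \left(-38\right) = 55 \left(-38\right) = -2090$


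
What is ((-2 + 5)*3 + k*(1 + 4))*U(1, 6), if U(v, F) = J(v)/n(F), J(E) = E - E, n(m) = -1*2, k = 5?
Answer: 0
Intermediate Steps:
n(m) = -2
J(E) = 0
U(v, F) = 0 (U(v, F) = 0/(-2) = 0*(-1/2) = 0)
((-2 + 5)*3 + k*(1 + 4))*U(1, 6) = ((-2 + 5)*3 + 5*(1 + 4))*0 = (3*3 + 5*5)*0 = (9 + 25)*0 = 34*0 = 0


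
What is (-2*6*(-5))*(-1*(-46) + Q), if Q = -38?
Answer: 480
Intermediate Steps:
(-2*6*(-5))*(-1*(-46) + Q) = (-2*6*(-5))*(-1*(-46) - 38) = (-12*(-5))*(46 - 38) = 60*8 = 480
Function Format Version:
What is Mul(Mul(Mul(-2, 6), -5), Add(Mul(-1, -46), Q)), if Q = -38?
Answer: 480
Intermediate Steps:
Mul(Mul(Mul(-2, 6), -5), Add(Mul(-1, -46), Q)) = Mul(Mul(Mul(-2, 6), -5), Add(Mul(-1, -46), -38)) = Mul(Mul(-12, -5), Add(46, -38)) = Mul(60, 8) = 480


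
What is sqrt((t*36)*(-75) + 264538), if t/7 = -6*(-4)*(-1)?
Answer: sqrt(718138) ≈ 847.43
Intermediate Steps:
t = -168 (t = 7*(-6*(-4)*(-1)) = 7*(-2*(-12)*(-1)) = 7*(24*(-1)) = 7*(-24) = -168)
sqrt((t*36)*(-75) + 264538) = sqrt(-168*36*(-75) + 264538) = sqrt(-6048*(-75) + 264538) = sqrt(453600 + 264538) = sqrt(718138)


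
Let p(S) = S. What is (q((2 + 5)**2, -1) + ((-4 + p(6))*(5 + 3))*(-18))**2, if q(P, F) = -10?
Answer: 88804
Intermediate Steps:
(q((2 + 5)**2, -1) + ((-4 + p(6))*(5 + 3))*(-18))**2 = (-10 + ((-4 + 6)*(5 + 3))*(-18))**2 = (-10 + (2*8)*(-18))**2 = (-10 + 16*(-18))**2 = (-10 - 288)**2 = (-298)**2 = 88804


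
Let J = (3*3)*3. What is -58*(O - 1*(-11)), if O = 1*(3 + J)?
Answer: -2378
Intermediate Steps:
J = 27 (J = 9*3 = 27)
O = 30 (O = 1*(3 + 27) = 1*30 = 30)
-58*(O - 1*(-11)) = -58*(30 - 1*(-11)) = -58*(30 + 11) = -58*41 = -2378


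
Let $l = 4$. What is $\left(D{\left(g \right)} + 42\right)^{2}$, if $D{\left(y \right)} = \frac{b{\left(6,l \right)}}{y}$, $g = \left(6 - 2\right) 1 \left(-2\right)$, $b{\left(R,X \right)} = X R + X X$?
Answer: $1369$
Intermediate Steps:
$b{\left(R,X \right)} = X^{2} + R X$ ($b{\left(R,X \right)} = R X + X^{2} = X^{2} + R X$)
$g = -8$ ($g = 4 \left(-2\right) = -8$)
$D{\left(y \right)} = \frac{40}{y}$ ($D{\left(y \right)} = \frac{4 \left(6 + 4\right)}{y} = \frac{4 \cdot 10}{y} = \frac{40}{y}$)
$\left(D{\left(g \right)} + 42\right)^{2} = \left(\frac{40}{-8} + 42\right)^{2} = \left(40 \left(- \frac{1}{8}\right) + 42\right)^{2} = \left(-5 + 42\right)^{2} = 37^{2} = 1369$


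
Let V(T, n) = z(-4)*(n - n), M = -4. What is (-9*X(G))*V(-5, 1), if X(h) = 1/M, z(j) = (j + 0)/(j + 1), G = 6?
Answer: 0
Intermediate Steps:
z(j) = j/(1 + j)
X(h) = -¼ (X(h) = 1/(-4) = -¼)
V(T, n) = 0 (V(T, n) = (-4/(1 - 4))*(n - n) = -4/(-3)*0 = -4*(-⅓)*0 = (4/3)*0 = 0)
(-9*X(G))*V(-5, 1) = -9*(-¼)*0 = (9/4)*0 = 0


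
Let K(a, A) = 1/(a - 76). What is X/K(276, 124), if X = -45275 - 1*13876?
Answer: -11830200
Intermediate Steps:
K(a, A) = 1/(-76 + a)
X = -59151 (X = -45275 - 13876 = -59151)
X/K(276, 124) = -59151/(1/(-76 + 276)) = -59151/(1/200) = -59151/1/200 = -59151*200 = -11830200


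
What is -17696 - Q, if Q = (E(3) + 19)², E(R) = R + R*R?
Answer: -18657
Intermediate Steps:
E(R) = R + R²
Q = 961 (Q = (3*(1 + 3) + 19)² = (3*4 + 19)² = (12 + 19)² = 31² = 961)
-17696 - Q = -17696 - 1*961 = -17696 - 961 = -18657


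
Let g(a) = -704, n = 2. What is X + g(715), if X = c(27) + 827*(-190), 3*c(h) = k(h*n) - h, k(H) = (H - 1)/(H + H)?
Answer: -51141079/324 ≈ -1.5784e+5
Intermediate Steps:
k(H) = (-1 + H)/(2*H) (k(H) = (-1 + H)/((2*H)) = (-1 + H)*(1/(2*H)) = (-1 + H)/(2*H))
c(h) = -h/3 + (-1 + 2*h)/(12*h) (c(h) = ((-1 + h*2)/(2*((h*2))) - h)/3 = ((-1 + 2*h)/(2*((2*h))) - h)/3 = ((1/(2*h))*(-1 + 2*h)/2 - h)/3 = ((-1 + 2*h)/(4*h) - h)/3 = (-h + (-1 + 2*h)/(4*h))/3 = -h/3 + (-1 + 2*h)/(12*h))
X = -50912983/324 (X = (⅙ - ⅓*27 - 1/12/27) + 827*(-190) = (⅙ - 9 - 1/12*1/27) - 157130 = (⅙ - 9 - 1/324) - 157130 = -2863/324 - 157130 = -50912983/324 ≈ -1.5714e+5)
X + g(715) = -50912983/324 - 704 = -51141079/324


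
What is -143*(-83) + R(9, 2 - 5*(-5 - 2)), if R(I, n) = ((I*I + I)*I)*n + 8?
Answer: 41847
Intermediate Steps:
R(I, n) = 8 + I*n*(I + I²) (R(I, n) = ((I² + I)*I)*n + 8 = ((I + I²)*I)*n + 8 = (I*(I + I²))*n + 8 = I*n*(I + I²) + 8 = 8 + I*n*(I + I²))
-143*(-83) + R(9, 2 - 5*(-5 - 2)) = -143*(-83) + (8 + (2 - 5*(-5 - 2))*9² + (2 - 5*(-5 - 2))*9³) = 11869 + (8 + (2 - 5*(-7))*81 + (2 - 5*(-7))*729) = 11869 + (8 + (2 - 1*(-35))*81 + (2 - 1*(-35))*729) = 11869 + (8 + (2 + 35)*81 + (2 + 35)*729) = 11869 + (8 + 37*81 + 37*729) = 11869 + (8 + 2997 + 26973) = 11869 + 29978 = 41847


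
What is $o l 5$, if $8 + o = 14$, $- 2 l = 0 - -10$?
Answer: $-150$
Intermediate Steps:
$l = -5$ ($l = - \frac{0 - -10}{2} = - \frac{0 + 10}{2} = \left(- \frac{1}{2}\right) 10 = -5$)
$o = 6$ ($o = -8 + 14 = 6$)
$o l 5 = 6 \left(-5\right) 5 = \left(-30\right) 5 = -150$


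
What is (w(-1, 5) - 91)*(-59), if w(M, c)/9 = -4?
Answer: 7493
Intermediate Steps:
w(M, c) = -36 (w(M, c) = 9*(-4) = -36)
(w(-1, 5) - 91)*(-59) = (-36 - 91)*(-59) = -127*(-59) = 7493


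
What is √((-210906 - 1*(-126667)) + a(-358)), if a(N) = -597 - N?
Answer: I*√84478 ≈ 290.65*I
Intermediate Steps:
√((-210906 - 1*(-126667)) + a(-358)) = √((-210906 - 1*(-126667)) + (-597 - 1*(-358))) = √((-210906 + 126667) + (-597 + 358)) = √(-84239 - 239) = √(-84478) = I*√84478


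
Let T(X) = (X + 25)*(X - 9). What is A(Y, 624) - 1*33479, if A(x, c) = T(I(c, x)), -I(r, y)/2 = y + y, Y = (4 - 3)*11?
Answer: -32472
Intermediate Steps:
Y = 11 (Y = 1*11 = 11)
I(r, y) = -4*y (I(r, y) = -2*(y + y) = -4*y)
T(X) = (-9 + X)*(25 + X) (T(X) = (25 + X)*(-9 + X) = (-9 + X)*(25 + X))
A(x, c) = -225 - 64*x + 16*x² (A(x, c) = -225 + (-4*x)² + 16*(-4*x) = -225 + 16*x² - 64*x = -225 - 64*x + 16*x²)
A(Y, 624) - 1*33479 = (-225 - 64*11 + 16*11²) - 1*33479 = (-225 - 704 + 16*121) - 33479 = (-225 - 704 + 1936) - 33479 = 1007 - 33479 = -32472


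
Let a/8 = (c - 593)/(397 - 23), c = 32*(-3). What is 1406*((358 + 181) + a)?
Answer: 137840022/187 ≈ 7.3711e+5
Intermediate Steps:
c = -96
a = -2756/187 (a = 8*((-96 - 593)/(397 - 23)) = 8*(-689/374) = -2756/187 ≈ -14.738)
1406*((358 + 181) + a) = 1406*((358 + 181) - 2756/187) = 1406*(539 - 2756/187) = 1406*(98037/187) = 137840022/187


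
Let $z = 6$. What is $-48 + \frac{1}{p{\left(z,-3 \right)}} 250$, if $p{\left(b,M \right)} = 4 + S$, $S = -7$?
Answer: $- \frac{394}{3} \approx -131.33$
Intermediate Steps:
$p{\left(b,M \right)} = -3$ ($p{\left(b,M \right)} = 4 - 7 = -3$)
$-48 + \frac{1}{p{\left(z,-3 \right)}} 250 = -48 + \frac{1}{-3} \cdot 250 = -48 - \frac{250}{3} = - \frac{394}{3}$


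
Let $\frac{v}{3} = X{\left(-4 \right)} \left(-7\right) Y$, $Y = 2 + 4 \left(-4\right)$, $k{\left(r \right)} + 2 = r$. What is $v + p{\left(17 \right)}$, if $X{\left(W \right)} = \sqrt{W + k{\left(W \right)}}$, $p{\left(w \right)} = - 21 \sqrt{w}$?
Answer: $- 21 \sqrt{17} + 294 i \sqrt{10} \approx -86.585 + 929.71 i$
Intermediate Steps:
$k{\left(r \right)} = -2 + r$
$Y = -14$ ($Y = 2 - 16 = -14$)
$X{\left(W \right)} = \sqrt{-2 + 2 W}$ ($X{\left(W \right)} = \sqrt{W + \left(-2 + W\right)} = \sqrt{-2 + 2 W}$)
$v = 294 i \sqrt{10}$ ($v = 3 \sqrt{-2 + 2 \left(-4\right)} \left(-7\right) \left(-14\right) = 3 \sqrt{-2 - 8} \left(-7\right) \left(-14\right) = 3 \sqrt{-10} \left(-7\right) \left(-14\right) = 3 i \sqrt{10} \left(-7\right) \left(-14\right) = 3 - 7 i \sqrt{10} \left(-14\right) = 3 \cdot 98 i \sqrt{10} = 294 i \sqrt{10} \approx 929.71 i$)
$v + p{\left(17 \right)} = 294 i \sqrt{10} - 21 \sqrt{17} = - 21 \sqrt{17} + 294 i \sqrt{10}$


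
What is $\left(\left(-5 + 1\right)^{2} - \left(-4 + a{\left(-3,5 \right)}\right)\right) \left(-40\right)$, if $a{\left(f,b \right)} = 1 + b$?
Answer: $-560$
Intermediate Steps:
$\left(\left(-5 + 1\right)^{2} - \left(-4 + a{\left(-3,5 \right)}\right)\right) \left(-40\right) = \left(\left(-5 + 1\right)^{2} + \left(- (1 + 5) + 4\right)\right) \left(-40\right) = \left(\left(-4\right)^{2} + \left(\left(-1\right) 6 + 4\right)\right) \left(-40\right) = \left(16 + \left(-6 + 4\right)\right) \left(-40\right) = \left(16 - 2\right) \left(-40\right) = 14 \left(-40\right) = -560$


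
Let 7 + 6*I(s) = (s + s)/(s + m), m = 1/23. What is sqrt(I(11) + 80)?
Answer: sqrt(1276858)/127 ≈ 8.8975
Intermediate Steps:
m = 1/23 (m = 1*(1/23) = 1/23 ≈ 0.043478)
I(s) = -7/6 + s/(3*(1/23 + s)) (I(s) = -7/6 + ((s + s)/(s + 1/23))/6 = -7/6 + ((2*s)/(1/23 + s))/6 = -7/6 + (2*s/(1/23 + s))/6 = -7/6 + s/(3*(1/23 + s)))
sqrt(I(11) + 80) = sqrt((-7 - 115*11)/(6*(1 + 23*11)) + 80) = sqrt((-7 - 1265)/(6*(1 + 253)) + 80) = sqrt((1/6)*(-1272)/254 + 80) = sqrt((1/6)*(1/254)*(-1272) + 80) = sqrt(-106/127 + 80) = sqrt(10054/127) = sqrt(1276858)/127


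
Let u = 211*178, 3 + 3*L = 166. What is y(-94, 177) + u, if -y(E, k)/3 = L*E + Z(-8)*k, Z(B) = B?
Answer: 57128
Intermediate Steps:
L = 163/3 (L = -1 + (1/3)*166 = -1 + 166/3 = 163/3 ≈ 54.333)
y(E, k) = -163*E + 24*k (y(E, k) = -3*(163*E/3 - 8*k) = -3*(-8*k + 163*E/3) = -163*E + 24*k)
u = 37558
y(-94, 177) + u = (-163*(-94) + 24*177) + 37558 = (15322 + 4248) + 37558 = 19570 + 37558 = 57128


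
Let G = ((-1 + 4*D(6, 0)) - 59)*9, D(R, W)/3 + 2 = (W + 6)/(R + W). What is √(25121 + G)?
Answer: √24473 ≈ 156.44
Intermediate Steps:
D(R, W) = -6 + 3*(6 + W)/(R + W) (D(R, W) = -6 + 3*((W + 6)/(R + W)) = -6 + 3*((6 + W)/(R + W)) = -6 + 3*(6 + W)/(R + W))
G = -648 (G = ((-1 + 4*(3*(6 - 1*0 - 2*6)/(6 + 0))) - 59)*9 = ((-1 + 4*(3*(6 + 0 - 12)/6)) - 59)*9 = ((-1 + 4*(3*(⅙)*(-6))) - 59)*9 = ((-1 + 4*(-3)) - 59)*9 = ((-1 - 12) - 59)*9 = (-13 - 59)*9 = -72*9 = -648)
√(25121 + G) = √(25121 - 648) = √24473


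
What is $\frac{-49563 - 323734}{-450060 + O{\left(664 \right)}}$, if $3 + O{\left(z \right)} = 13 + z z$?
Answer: $\frac{373297}{9154} \approx 40.78$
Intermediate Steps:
$O{\left(z \right)} = 10 + z^{2}$ ($O{\left(z \right)} = -3 + \left(13 + z z\right) = -3 + \left(13 + z^{2}\right) = 10 + z^{2}$)
$\frac{-49563 - 323734}{-450060 + O{\left(664 \right)}} = \frac{-49563 - 323734}{-450060 + \left(10 + 664^{2}\right)} = - \frac{373297}{-450060 + \left(10 + 440896\right)} = - \frac{373297}{-450060 + 440906} = - \frac{373297}{-9154} = \left(-373297\right) \left(- \frac{1}{9154}\right) = \frac{373297}{9154}$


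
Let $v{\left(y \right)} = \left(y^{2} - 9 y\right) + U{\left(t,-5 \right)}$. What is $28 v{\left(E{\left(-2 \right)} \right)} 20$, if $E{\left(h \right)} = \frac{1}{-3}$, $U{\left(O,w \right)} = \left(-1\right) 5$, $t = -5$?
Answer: $- \frac{9520}{9} \approx -1057.8$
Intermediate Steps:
$U{\left(O,w \right)} = -5$
$E{\left(h \right)} = - \frac{1}{3}$
$v{\left(y \right)} = -5 + y^{2} - 9 y$ ($v{\left(y \right)} = \left(y^{2} - 9 y\right) - 5 = -5 + y^{2} - 9 y$)
$28 v{\left(E{\left(-2 \right)} \right)} 20 = 28 \left(-5 + \left(- \frac{1}{3}\right)^{2} - -3\right) 20 = 28 \left(-5 + \frac{1}{9} + 3\right) 20 = 28 \left(- \frac{17}{9}\right) 20 = \left(- \frac{476}{9}\right) 20 = - \frac{9520}{9}$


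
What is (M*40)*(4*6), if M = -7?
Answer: -6720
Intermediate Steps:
(M*40)*(4*6) = (-7*40)*(4*6) = -280*24 = -6720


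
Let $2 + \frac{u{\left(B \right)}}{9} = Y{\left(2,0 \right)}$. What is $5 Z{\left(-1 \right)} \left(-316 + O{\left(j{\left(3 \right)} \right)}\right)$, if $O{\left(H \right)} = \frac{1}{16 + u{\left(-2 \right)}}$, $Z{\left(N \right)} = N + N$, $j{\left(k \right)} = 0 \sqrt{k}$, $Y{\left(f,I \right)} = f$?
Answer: $\frac{25275}{8} \approx 3159.4$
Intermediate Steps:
$j{\left(k \right)} = 0$
$u{\left(B \right)} = 0$ ($u{\left(B \right)} = -18 + 9 \cdot 2 = -18 + 18 = 0$)
$Z{\left(N \right)} = 2 N$
$O{\left(H \right)} = \frac{1}{16}$ ($O{\left(H \right)} = \frac{1}{16 + 0} = \frac{1}{16}$)
$5 Z{\left(-1 \right)} \left(-316 + O{\left(j{\left(3 \right)} \right)}\right) = 5 \cdot 2 \left(-1\right) \left(-316 + \frac{1}{16}\right) = 5 \left(\left(-2\right) \left(- \frac{5055}{16}\right)\right) = 5 \cdot \frac{5055}{8} = \frac{25275}{8}$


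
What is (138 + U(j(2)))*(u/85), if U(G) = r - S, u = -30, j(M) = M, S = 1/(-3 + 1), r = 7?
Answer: -873/17 ≈ -51.353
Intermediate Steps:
S = -1/2 (S = 1/(-2) = -1/2 ≈ -0.50000)
U(G) = 15/2 (U(G) = 7 - 1*(-1/2) = 7 + 1/2 = 15/2)
(138 + U(j(2)))*(u/85) = (138 + 15/2)*(-30/85) = 291*(-30*1/85)/2 = (291/2)*(-6/17) = -873/17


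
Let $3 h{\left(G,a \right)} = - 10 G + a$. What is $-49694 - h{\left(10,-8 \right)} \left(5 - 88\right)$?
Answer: $-52682$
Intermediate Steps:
$h{\left(G,a \right)} = - \frac{10 G}{3} + \frac{a}{3}$ ($h{\left(G,a \right)} = \frac{- 10 G + a}{3} = \frac{a - 10 G}{3} = - \frac{10 G}{3} + \frac{a}{3}$)
$-49694 - h{\left(10,-8 \right)} \left(5 - 88\right) = -49694 - \left(\left(- \frac{10}{3}\right) 10 + \frac{1}{3} \left(-8\right)\right) \left(5 - 88\right) = -49694 - \left(- \frac{100}{3} - \frac{8}{3}\right) \left(-83\right) = -49694 - \left(-36\right) \left(-83\right) = -49694 - 2988 = -52682$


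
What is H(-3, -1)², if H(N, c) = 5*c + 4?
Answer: 1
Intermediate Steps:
H(N, c) = 4 + 5*c
H(-3, -1)² = (4 + 5*(-1))² = (4 - 5)² = (-1)² = 1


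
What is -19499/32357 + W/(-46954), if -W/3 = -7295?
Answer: -1623688991/1519290578 ≈ -1.0687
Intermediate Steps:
W = 21885 (W = -3*(-7295) = 21885)
-19499/32357 + W/(-46954) = -19499/32357 + 21885/(-46954) = -19499*1/32357 + 21885*(-1/46954) = -19499/32357 - 21885/46954 = -1623688991/1519290578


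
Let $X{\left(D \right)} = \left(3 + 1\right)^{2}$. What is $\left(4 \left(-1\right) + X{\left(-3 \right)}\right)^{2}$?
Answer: $144$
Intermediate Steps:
$X{\left(D \right)} = 16$ ($X{\left(D \right)} = 4^{2} = 16$)
$\left(4 \left(-1\right) + X{\left(-3 \right)}\right)^{2} = \left(4 \left(-1\right) + 16\right)^{2} = \left(-4 + 16\right)^{2} = 12^{2} = 144$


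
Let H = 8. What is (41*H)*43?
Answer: 14104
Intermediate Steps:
(41*H)*43 = (41*8)*43 = 328*43 = 14104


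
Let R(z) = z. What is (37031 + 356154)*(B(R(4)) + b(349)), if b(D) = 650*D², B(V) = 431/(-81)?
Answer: 2521425504177515/81 ≈ 3.1129e+13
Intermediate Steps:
B(V) = -431/81 (B(V) = 431*(-1/81) = -431/81)
(37031 + 356154)*(B(R(4)) + b(349)) = (37031 + 356154)*(-431/81 + 650*349²) = 393185*(-431/81 + 650*121801) = 393185*(-431/81 + 79170650) = 393185*(6412822219/81) = 2521425504177515/81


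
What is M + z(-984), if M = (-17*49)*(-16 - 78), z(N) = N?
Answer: 77318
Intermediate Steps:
M = 78302 (M = -833*(-94) = 78302)
M + z(-984) = 78302 - 984 = 77318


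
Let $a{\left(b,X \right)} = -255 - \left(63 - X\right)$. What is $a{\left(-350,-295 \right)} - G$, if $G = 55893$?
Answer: $-56506$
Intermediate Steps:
$a{\left(b,X \right)} = -318 + X$ ($a{\left(b,X \right)} = -255 + \left(-63 + X\right) = -318 + X$)
$a{\left(-350,-295 \right)} - G = \left(-318 - 295\right) - 55893 = -613 - 55893 = -56506$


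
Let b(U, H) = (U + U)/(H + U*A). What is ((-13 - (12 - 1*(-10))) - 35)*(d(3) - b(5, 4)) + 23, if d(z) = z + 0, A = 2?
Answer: -137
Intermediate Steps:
b(U, H) = 2*U/(H + 2*U) (b(U, H) = (U + U)/(H + U*2) = (2*U)/(H + 2*U) = 2*U/(H + 2*U))
d(z) = z
((-13 - (12 - 1*(-10))) - 35)*(d(3) - b(5, 4)) + 23 = ((-13 - (12 - 1*(-10))) - 35)*(3 - 2*5/(4 + 2*5)) + 23 = ((-13 - (12 + 10)) - 35)*(3 - 2*5/(4 + 10)) + 23 = ((-13 - 1*22) - 35)*(3 - 2*5/14) + 23 = ((-13 - 22) - 35)*(3 - 2*5/14) + 23 = (-35 - 35)*(3 - 1*5/7) + 23 = -70*(3 - 5/7) + 23 = -70*16/7 + 23 = -160 + 23 = -137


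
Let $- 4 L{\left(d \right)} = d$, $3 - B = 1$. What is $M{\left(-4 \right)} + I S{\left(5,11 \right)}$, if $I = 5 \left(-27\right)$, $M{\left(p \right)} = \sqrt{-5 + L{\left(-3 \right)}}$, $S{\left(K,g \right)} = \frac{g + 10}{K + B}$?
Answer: $-405 + \frac{i \sqrt{17}}{2} \approx -405.0 + 2.0616 i$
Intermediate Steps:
$B = 2$ ($B = 3 - 1 = 2$)
$L{\left(d \right)} = - \frac{d}{4}$
$S{\left(K,g \right)} = \frac{10 + g}{2 + K}$ ($S{\left(K,g \right)} = \frac{g + 10}{K + 2} = \frac{10 + g}{2 + K}$)
$M{\left(p \right)} = \frac{i \sqrt{17}}{2}$ ($M{\left(p \right)} = \sqrt{-5 - - \frac{3}{4}} = \sqrt{-5 + \frac{3}{4}} = \sqrt{- \frac{17}{4}} = \frac{i \sqrt{17}}{2}$)
$I = -135$
$M{\left(-4 \right)} + I S{\left(5,11 \right)} = \frac{i \sqrt{17}}{2} - 135 \frac{10 + 11}{2 + 5} = \frac{i \sqrt{17}}{2} - 135 \cdot \frac{1}{7} \cdot 21 = \frac{i \sqrt{17}}{2} - 405 = -405 + \frac{i \sqrt{17}}{2}$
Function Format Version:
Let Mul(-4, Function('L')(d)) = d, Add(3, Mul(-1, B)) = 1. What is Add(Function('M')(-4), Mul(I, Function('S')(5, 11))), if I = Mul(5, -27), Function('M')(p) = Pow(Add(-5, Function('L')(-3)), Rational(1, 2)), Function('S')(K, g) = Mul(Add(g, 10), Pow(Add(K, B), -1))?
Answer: Add(-405, Mul(Rational(1, 2), I, Pow(17, Rational(1, 2)))) ≈ Add(-405.00, Mul(2.0616, I))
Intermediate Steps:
B = 2 (B = Add(3, Mul(-1, 1)) = Add(3, -1) = 2)
Function('L')(d) = Mul(Rational(-1, 4), d)
Function('S')(K, g) = Mul(Pow(Add(2, K), -1), Add(10, g)) (Function('S')(K, g) = Mul(Add(g, 10), Pow(Add(K, 2), -1)) = Mul(Add(10, g), Pow(Add(2, K), -1)) = Mul(Pow(Add(2, K), -1), Add(10, g)))
Function('M')(p) = Mul(Rational(1, 2), I, Pow(17, Rational(1, 2))) (Function('M')(p) = Pow(Add(-5, Mul(Rational(-1, 4), -3)), Rational(1, 2)) = Pow(Add(-5, Rational(3, 4)), Rational(1, 2)) = Pow(Rational(-17, 4), Rational(1, 2)) = Mul(Rational(1, 2), I, Pow(17, Rational(1, 2))))
I = -135
Add(Function('M')(-4), Mul(I, Function('S')(5, 11))) = Add(Mul(Rational(1, 2), I, Pow(17, Rational(1, 2))), Mul(-135, Mul(Pow(Add(2, 5), -1), Add(10, 11)))) = Add(Mul(Rational(1, 2), I, Pow(17, Rational(1, 2))), Mul(-135, Mul(Pow(7, -1), 21))) = Add(Mul(Rational(1, 2), I, Pow(17, Rational(1, 2))), Mul(-135, Mul(Rational(1, 7), 21))) = Add(Mul(Rational(1, 2), I, Pow(17, Rational(1, 2))), Mul(-135, 3)) = Add(Mul(Rational(1, 2), I, Pow(17, Rational(1, 2))), -405) = Add(-405, Mul(Rational(1, 2), I, Pow(17, Rational(1, 2))))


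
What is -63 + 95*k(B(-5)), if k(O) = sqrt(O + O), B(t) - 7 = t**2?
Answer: 697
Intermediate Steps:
B(t) = 7 + t**2
k(O) = sqrt(2)*sqrt(O) (k(O) = sqrt(2*O) = sqrt(2)*sqrt(O))
-63 + 95*k(B(-5)) = -63 + 95*(sqrt(2)*sqrt(7 + (-5)**2)) = -63 + 95*(sqrt(2)*sqrt(7 + 25)) = -63 + 95*(sqrt(2)*sqrt(32)) = -63 + 95*(sqrt(2)*(4*sqrt(2))) = -63 + 95*8 = -63 + 760 = 697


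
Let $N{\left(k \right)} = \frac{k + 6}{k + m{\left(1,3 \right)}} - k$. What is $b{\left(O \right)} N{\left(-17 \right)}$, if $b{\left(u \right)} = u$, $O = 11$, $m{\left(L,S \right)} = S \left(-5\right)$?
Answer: $\frac{6105}{32} \approx 190.78$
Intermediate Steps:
$m{\left(L,S \right)} = - 5 S$
$N{\left(k \right)} = - k + \frac{6 + k}{-15 + k}$ ($N{\left(k \right)} = \frac{k + 6}{k - 15} - k = \frac{6 + k}{k - 15} - k = \frac{6 + k}{-15 + k} - k = - k + \frac{6 + k}{-15 + k}$)
$b{\left(O \right)} N{\left(-17 \right)} = 11 \frac{6 - \left(-17\right)^{2} + 16 \left(-17\right)}{-15 - 17} = 11 \frac{6 - 289 - 272}{-32} = 11 \left(- \frac{6 - 289 - 272}{32}\right) = 11 \left(\left(- \frac{1}{32}\right) \left(-555\right)\right) = 11 \cdot \frac{555}{32} = \frac{6105}{32}$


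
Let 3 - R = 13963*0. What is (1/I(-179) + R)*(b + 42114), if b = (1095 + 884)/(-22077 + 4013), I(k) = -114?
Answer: 259414153097/2059296 ≈ 1.2597e+5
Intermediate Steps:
b = -1979/18064 (b = 1979/(-18064) = 1979*(-1/18064) = -1979/18064 ≈ -0.10955)
R = 3 (R = 3 - 13963*0 = 3 - 1*0 = 3 + 0 = 3)
(1/I(-179) + R)*(b + 42114) = (1/(-114) + 3)*(-1979/18064 + 42114) = (-1/114 + 3)*(760745317/18064) = (341/114)*(760745317/18064) = 259414153097/2059296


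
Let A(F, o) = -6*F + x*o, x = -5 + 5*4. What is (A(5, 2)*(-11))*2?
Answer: 0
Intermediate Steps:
x = 15 (x = -5 + 20 = 15)
A(F, o) = -6*F + 15*o
(A(5, 2)*(-11))*2 = ((-6*5 + 15*2)*(-11))*2 = ((-30 + 30)*(-11))*2 = (0*(-11))*2 = 0*2 = 0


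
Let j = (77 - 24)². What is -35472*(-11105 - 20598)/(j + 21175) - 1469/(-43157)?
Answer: 3033315726538/64692343 ≈ 46888.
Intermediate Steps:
j = 2809 (j = 53² = 2809)
-35472*(-11105 - 20598)/(j + 21175) - 1469/(-43157) = -35472*(-11105 - 20598)/(2809 + 21175) - 1469/(-43157) = -35472/(23984/(-31703)) - 1469*(-1/43157) = -35472/(23984*(-1/31703)) + 1469/43157 = -35472/(-23984/31703) + 1469/43157 = -35472*(-31703/23984) + 1469/43157 = 70285551/1499 + 1469/43157 = 3033315726538/64692343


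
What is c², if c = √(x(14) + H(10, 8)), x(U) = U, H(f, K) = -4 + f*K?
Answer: 90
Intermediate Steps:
H(f, K) = -4 + K*f
c = 3*√10 (c = √(14 + (-4 + 8*10)) = √(14 + (-4 + 80)) = √(14 + 76) = √90 = 3*√10 ≈ 9.4868)
c² = (3*√10)² = 90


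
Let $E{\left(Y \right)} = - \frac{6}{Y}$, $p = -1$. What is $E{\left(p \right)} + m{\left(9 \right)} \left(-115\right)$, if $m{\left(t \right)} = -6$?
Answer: $696$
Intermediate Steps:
$E{\left(p \right)} + m{\left(9 \right)} \left(-115\right) = - \frac{6}{-1} - -690 = \left(-6\right) \left(-1\right) + 690 = 6 + 690 = 696$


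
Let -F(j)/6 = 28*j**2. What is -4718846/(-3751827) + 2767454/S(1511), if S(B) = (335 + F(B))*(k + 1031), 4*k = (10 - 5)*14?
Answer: 1265168688458583550/1005906955870482489 ≈ 1.2577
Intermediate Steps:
F(j) = -168*j**2
k = 35/2 (k = ((10 - 5)*14)/4 = (5*14)/4 = (1/4)*70 = 35/2 ≈ 17.500)
S(B) = 702495/2 - 176148*B**2 (S(B) = (335 - 168*B**2)*(35/2 + 1031) = (335 - 168*B**2)*(2097/2) = 702495/2 - 176148*B**2)
-4718846/(-3751827) + 2767454/S(1511) = -4718846/(-3751827) + 2767454/(702495/2 - 176148*1511**2) = -4718846*(-1/3751827) + 2767454/(702495/2 - 176148*2283121) = 4718846/3751827 + 2767454/(702495/2 - 402167197908) = 4718846/3751827 + 2767454/(-804333693321/2) = 4718846/3751827 + 2767454*(-2/804333693321) = 4718846/3751827 - 5534908/804333693321 = 1265168688458583550/1005906955870482489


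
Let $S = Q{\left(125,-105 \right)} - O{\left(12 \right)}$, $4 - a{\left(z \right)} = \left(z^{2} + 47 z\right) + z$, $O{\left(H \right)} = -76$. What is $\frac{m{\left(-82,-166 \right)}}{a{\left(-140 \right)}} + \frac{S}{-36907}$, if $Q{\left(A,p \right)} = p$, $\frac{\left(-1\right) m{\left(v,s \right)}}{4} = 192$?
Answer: $\frac{2393165}{39601211} \approx 0.060432$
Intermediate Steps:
$m{\left(v,s \right)} = -768$ ($m{\left(v,s \right)} = \left(-4\right) 192 = -768$)
$a{\left(z \right)} = 4 - z^{2} - 48 z$ ($a{\left(z \right)} = 4 - \left(\left(z^{2} + 47 z\right) + z\right) = 4 - \left(z^{2} + 48 z\right) = 4 - z^{2} - 48 z$)
$S = -29$ ($S = -105 - -76 = -105 + 76 = -29$)
$\frac{m{\left(-82,-166 \right)}}{a{\left(-140 \right)}} + \frac{S}{-36907} = - \frac{768}{4 - \left(-140\right)^{2} - -6720} - \frac{29}{-36907} = - \frac{768}{4 - 19600 + 6720} - - \frac{29}{36907} = - \frac{768}{4 - 19600 + 6720} + \frac{29}{36907} = - \frac{768}{-12876} + \frac{29}{36907} = \left(-768\right) \left(- \frac{1}{12876}\right) + \frac{29}{36907} = \frac{64}{1073} + \frac{29}{36907} = \frac{2393165}{39601211}$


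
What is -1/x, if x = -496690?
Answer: 1/496690 ≈ 2.0133e-6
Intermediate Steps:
-1/x = -1/(-496690) = -1*(-1/496690) = 1/496690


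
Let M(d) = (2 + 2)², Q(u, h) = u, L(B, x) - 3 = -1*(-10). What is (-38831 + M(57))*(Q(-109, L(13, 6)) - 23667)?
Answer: 922865440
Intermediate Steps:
L(B, x) = 13 (L(B, x) = 3 - 1*(-10) = 3 + 10 = 13)
M(d) = 16 (M(d) = 4² = 16)
(-38831 + M(57))*(Q(-109, L(13, 6)) - 23667) = (-38831 + 16)*(-109 - 23667) = -38815*(-23776) = 922865440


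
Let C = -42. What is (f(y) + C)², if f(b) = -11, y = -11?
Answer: 2809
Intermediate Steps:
(f(y) + C)² = (-11 - 42)² = (-53)² = 2809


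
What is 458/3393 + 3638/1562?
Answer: 6529565/2649933 ≈ 2.4641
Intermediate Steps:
458/3393 + 3638/1562 = 458*(1/3393) + 3638*(1/1562) = 458/3393 + 1819/781 = 6529565/2649933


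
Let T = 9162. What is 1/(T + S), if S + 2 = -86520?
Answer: -1/77360 ≈ -1.2927e-5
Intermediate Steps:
S = -86522 (S = -2 - 86520 = -86522)
1/(T + S) = 1/(9162 - 86522) = 1/(-77360) = -1/77360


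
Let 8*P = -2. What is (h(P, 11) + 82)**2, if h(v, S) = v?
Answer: 106929/16 ≈ 6683.1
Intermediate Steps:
P = -1/4 (P = (1/8)*(-2) = -1/4 ≈ -0.25000)
(h(P, 11) + 82)**2 = (-1/4 + 82)**2 = (327/4)**2 = 106929/16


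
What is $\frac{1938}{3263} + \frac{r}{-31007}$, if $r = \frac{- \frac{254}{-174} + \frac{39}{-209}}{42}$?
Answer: $\frac{22945506066913}{38633286654963} \approx 0.59393$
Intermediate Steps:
$r = \frac{11575}{381843}$ ($r = \frac{\left(-254\right) \left(- \frac{1}{174}\right) + 39 \left(- \frac{1}{209}\right)}{42} = \frac{\frac{127}{87} - \frac{39}{209}}{42} = \frac{1}{42} \cdot \frac{23150}{18183} = \frac{11575}{381843} \approx 0.030313$)
$\frac{1938}{3263} + \frac{r}{-31007} = \frac{1938}{3263} + \frac{11575}{381843 \left(-31007\right)} = 1938 \cdot \frac{1}{3263} + \frac{11575}{381843} \left(- \frac{1}{31007}\right) = \frac{1938}{3263} - \frac{11575}{11839805901} = \frac{22945506066913}{38633286654963}$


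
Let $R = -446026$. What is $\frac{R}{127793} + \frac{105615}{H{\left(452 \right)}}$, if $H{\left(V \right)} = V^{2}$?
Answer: $- \frac{77628038209}{26108621072} \approx -2.9733$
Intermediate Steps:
$\frac{R}{127793} + \frac{105615}{H{\left(452 \right)}} = - \frac{446026}{127793} + \frac{105615}{452^{2}} = \left(-446026\right) \frac{1}{127793} + \frac{105615}{204304} = - \frac{446026}{127793} + 105615 \cdot \frac{1}{204304} = - \frac{446026}{127793} + \frac{105615}{204304} = - \frac{77628038209}{26108621072}$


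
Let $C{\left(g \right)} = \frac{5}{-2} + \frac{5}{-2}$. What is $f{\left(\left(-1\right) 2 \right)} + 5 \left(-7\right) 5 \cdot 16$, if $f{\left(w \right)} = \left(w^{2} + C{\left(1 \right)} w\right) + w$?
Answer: $-2788$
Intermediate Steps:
$C{\left(g \right)} = -5$ ($C{\left(g \right)} = 5 \left(- \frac{1}{2}\right) + 5 \left(- \frac{1}{2}\right) = - \frac{5}{2} - \frac{5}{2} = -5$)
$f{\left(w \right)} = w^{2} - 4 w$ ($f{\left(w \right)} = \left(w^{2} - 5 w\right) + w = w^{2} - 4 w$)
$f{\left(\left(-1\right) 2 \right)} + 5 \left(-7\right) 5 \cdot 16 = \left(-1\right) 2 \left(-4 - 2\right) + 5 \left(-7\right) 5 \cdot 16 = - 2 \left(-4 - 2\right) - 2800 = \left(-2\right) \left(-6\right) - 2800 = 12 - 2800 = -2788$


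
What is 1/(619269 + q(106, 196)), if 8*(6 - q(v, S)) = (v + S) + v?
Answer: 1/619224 ≈ 1.6149e-6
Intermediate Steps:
q(v, S) = 6 - v/4 - S/8 (q(v, S) = 6 - ((v + S) + v)/8 = 6 - ((S + v) + v)/8 = 6 - (S + 2*v)/8 = 6 + (-v/4 - S/8) = 6 - v/4 - S/8)
1/(619269 + q(106, 196)) = 1/(619269 + (6 - 1/4*106 - 1/8*196)) = 1/(619269 + (6 - 53/2 - 49/2)) = 1/(619269 - 45) = 1/619224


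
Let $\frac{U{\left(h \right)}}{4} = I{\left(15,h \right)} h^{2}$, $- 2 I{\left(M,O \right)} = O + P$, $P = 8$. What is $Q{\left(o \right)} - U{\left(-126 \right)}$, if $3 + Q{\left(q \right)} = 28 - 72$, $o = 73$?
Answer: $-3746783$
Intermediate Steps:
$I{\left(M,O \right)} = -4 - \frac{O}{2}$ ($I{\left(M,O \right)} = - \frac{O + 8}{2} = - \frac{8 + O}{2} = -4 - \frac{O}{2}$)
$U{\left(h \right)} = 4 h^{2} \left(-4 - \frac{h}{2}\right)$ ($U{\left(h \right)} = 4 \left(-4 - \frac{h}{2}\right) h^{2} = 4 h^{2} \left(-4 - \frac{h}{2}\right)$)
$Q{\left(q \right)} = -47$ ($Q{\left(q \right)} = -3 + \left(28 - 72\right) = -3 - 44 = -47$)
$Q{\left(o \right)} - U{\left(-126 \right)} = -47 - 2 \left(-126\right)^{2} \left(-8 - -126\right) = -47 - 2 \cdot 15876 \left(-8 + 126\right) = -47 - 2 \cdot 15876 \cdot 118 = -47 - 3746736 = -3746783$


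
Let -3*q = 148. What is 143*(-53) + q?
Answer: -22885/3 ≈ -7628.3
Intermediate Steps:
q = -148/3 (q = -⅓*148 = -148/3 ≈ -49.333)
143*(-53) + q = 143*(-53) - 148/3 = -7579 - 148/3 = -22885/3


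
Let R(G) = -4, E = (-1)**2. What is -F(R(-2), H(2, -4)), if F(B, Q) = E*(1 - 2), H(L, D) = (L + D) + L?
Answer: 1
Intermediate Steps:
H(L, D) = D + 2*L (H(L, D) = (D + L) + L = D + 2*L)
E = 1
F(B, Q) = -1 (F(B, Q) = 1*(1 - 2) = 1*(-1) = -1)
-F(R(-2), H(2, -4)) = -1*(-1) = 1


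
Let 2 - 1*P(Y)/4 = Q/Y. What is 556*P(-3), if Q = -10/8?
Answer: 10564/3 ≈ 3521.3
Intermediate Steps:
Q = -5/4 (Q = -10*1/8 = -5/4 ≈ -1.2500)
P(Y) = 8 + 5/Y (P(Y) = 8 - (-5)/Y = 8 + 5/Y)
556*P(-3) = 556*(8 + 5/(-3)) = 556*(8 + 5*(-1/3)) = 556*(8 - 5/3) = 556*(19/3) = 10564/3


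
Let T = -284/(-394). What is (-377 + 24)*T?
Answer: -50126/197 ≈ -254.45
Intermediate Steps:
T = 142/197 (T = -284*(-1/394) = 142/197 ≈ 0.72081)
(-377 + 24)*T = (-377 + 24)*(142/197) = -353*142/197 = -50126/197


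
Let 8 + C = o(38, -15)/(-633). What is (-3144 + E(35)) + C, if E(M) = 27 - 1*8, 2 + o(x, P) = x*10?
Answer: -661189/211 ≈ -3133.6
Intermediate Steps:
o(x, P) = -2 + 10*x (o(x, P) = -2 + x*10 = -2 + 10*x)
C = -1814/211 (C = -8 + (-2 + 10*38)/(-633) = -8 + (-2 + 380)*(-1/633) = -8 + 378*(-1/633) = -8 - 126/211 = -1814/211 ≈ -8.5972)
E(M) = 19 (E(M) = 27 - 8 = 19)
(-3144 + E(35)) + C = (-3144 + 19) - 1814/211 = -3125 - 1814/211 = -661189/211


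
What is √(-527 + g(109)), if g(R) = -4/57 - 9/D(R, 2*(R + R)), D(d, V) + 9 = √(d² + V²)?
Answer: √(15382818 - 186657159*√17)/(57*√(-9 + 109*√17)) ≈ 22.958*I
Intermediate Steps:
D(d, V) = -9 + √(V² + d²) (D(d, V) = -9 + √(d² + V²) = -9 + √(V² + d²))
g(R) = -4/57 - 9/(-9 + √17*√(R²)) (g(R) = -4/57 - 9/(-9 + √((2*(R + R))² + R²)) = -4*1/57 - 9/(-9 + √((2*(2*R))² + R²)) = -4/57 - 9/(-9 + √((4*R)² + R²)) = -4/57 - 9/(-9 + √(16*R² + R²)) = -4/57 - 9/(-9 + √(17*R²)) = -4/57 - 9/(-9 + √17*√(R²)))
√(-527 + g(109)) = √(-527 + (-477 - 4*√17*√(109²))/(57*(-9 + √17*√(109²)))) = √(-527 + (-477 - 4*√17*√11881)/(57*(-9 + √17*√11881))) = √(-527 + (-477 - 4*√17*109)/(57*(-9 + √17*109))) = √(-527 + (-477 - 436*√17)/(57*(-9 + 109*√17)))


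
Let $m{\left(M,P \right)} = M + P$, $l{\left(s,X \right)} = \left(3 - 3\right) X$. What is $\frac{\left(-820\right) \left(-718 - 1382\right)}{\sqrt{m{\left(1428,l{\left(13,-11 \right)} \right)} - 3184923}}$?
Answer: $- \frac{16400 i \sqrt{3183495}}{30319} \approx - 965.12 i$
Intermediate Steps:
$l{\left(s,X \right)} = 0$ ($l{\left(s,X \right)} = 0 X = 0$)
$\frac{\left(-820\right) \left(-718 - 1382\right)}{\sqrt{m{\left(1428,l{\left(13,-11 \right)} \right)} - 3184923}} = \frac{\left(-820\right) \left(-718 - 1382\right)}{\sqrt{\left(1428 + 0\right) - 3184923}} = \frac{\left(-820\right) \left(-2100\right)}{\sqrt{1428 - 3184923}} = \frac{1722000}{\sqrt{-3183495}} = \frac{1722000}{i \sqrt{3183495}} = 1722000 \left(- \frac{i \sqrt{3183495}}{3183495}\right) = - \frac{16400 i \sqrt{3183495}}{30319}$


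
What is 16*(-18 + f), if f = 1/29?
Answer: -8336/29 ≈ -287.45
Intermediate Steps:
f = 1/29 ≈ 0.034483
16*(-18 + f) = 16*(-18 + 1/29) = 16*(-521/29) = -8336/29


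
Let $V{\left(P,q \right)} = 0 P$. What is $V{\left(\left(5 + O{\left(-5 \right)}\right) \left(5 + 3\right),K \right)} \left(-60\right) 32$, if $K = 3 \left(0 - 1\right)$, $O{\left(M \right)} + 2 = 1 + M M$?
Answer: $0$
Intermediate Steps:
$O{\left(M \right)} = -1 + M^{2}$ ($O{\left(M \right)} = -2 + \left(1 + M M\right) = -2 + \left(1 + M^{2}\right) = -1 + M^{2}$)
$K = -3$ ($K = 3 \left(-1\right) = -3$)
$V{\left(P,q \right)} = 0$
$V{\left(\left(5 + O{\left(-5 \right)}\right) \left(5 + 3\right),K \right)} \left(-60\right) 32 = 0 \left(-60\right) 32 = 0 \cdot 32 = 0$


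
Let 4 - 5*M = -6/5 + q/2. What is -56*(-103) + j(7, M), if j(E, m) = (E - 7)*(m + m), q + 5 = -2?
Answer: 5768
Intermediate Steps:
q = -7 (q = -5 - 2 = -7)
M = 87/50 (M = 4/5 - (-6/5 - 7/2)/5 = 4/5 - 1/5*(-47/10) = 4/5 + 47/50 = 87/50 ≈ 1.7400)
j(E, m) = 2*m*(-7 + E) (j(E, m) = (-7 + E)*(2*m) = 2*m*(-7 + E))
-56*(-103) + j(7, M) = -56*(-103) + 2*(87/50)*(-7 + 7) = 5768 + 2*(87/50)*0 = 5768 + 0 = 5768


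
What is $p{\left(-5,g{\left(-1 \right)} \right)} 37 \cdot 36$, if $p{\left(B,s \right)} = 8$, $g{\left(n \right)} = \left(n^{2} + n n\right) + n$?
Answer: $10656$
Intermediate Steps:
$g{\left(n \right)} = n + 2 n^{2}$ ($g{\left(n \right)} = \left(n^{2} + n^{2}\right) + n = 2 n^{2} + n = n + 2 n^{2}$)
$p{\left(-5,g{\left(-1 \right)} \right)} 37 \cdot 36 = 8 \cdot 37 \cdot 36 = 296 \cdot 36 = 10656$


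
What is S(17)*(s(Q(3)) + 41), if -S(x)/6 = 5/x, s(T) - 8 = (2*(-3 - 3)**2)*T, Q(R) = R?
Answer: -7950/17 ≈ -467.65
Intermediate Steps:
s(T) = 8 + 72*T (s(T) = 8 + (2*(-3 - 3)**2)*T = 8 + (2*(-6)**2)*T = 8 + (2*36)*T = 8 + 72*T)
S(x) = -30/x
S(17)*(s(Q(3)) + 41) = (-30/17)*((8 + 72*3) + 41) = (-30*1/17)*((8 + 216) + 41) = -30*(224 + 41)/17 = -30/17*265 = -7950/17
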